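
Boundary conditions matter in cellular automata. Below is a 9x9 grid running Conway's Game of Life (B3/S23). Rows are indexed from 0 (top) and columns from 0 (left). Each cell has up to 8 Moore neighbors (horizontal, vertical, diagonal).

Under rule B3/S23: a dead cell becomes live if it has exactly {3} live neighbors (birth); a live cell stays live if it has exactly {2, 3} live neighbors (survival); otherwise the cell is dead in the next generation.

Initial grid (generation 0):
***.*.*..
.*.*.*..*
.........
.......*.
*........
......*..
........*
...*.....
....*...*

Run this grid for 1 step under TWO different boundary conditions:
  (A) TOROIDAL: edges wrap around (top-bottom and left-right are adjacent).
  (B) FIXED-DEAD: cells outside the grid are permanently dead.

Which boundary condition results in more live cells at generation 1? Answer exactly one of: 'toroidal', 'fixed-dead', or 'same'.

Under TOROIDAL boundary, generation 1:
.**.*..**
.*.***...
.........
.........
.........
.........
.........
.........
***.**...
Population = 14

Under FIXED-DEAD boundary, generation 1:
******...
**.***...
.........
.........
.........
.........
.........
.........
.........
Population = 11

Comparison: toroidal=14, fixed-dead=11 -> toroidal

Answer: toroidal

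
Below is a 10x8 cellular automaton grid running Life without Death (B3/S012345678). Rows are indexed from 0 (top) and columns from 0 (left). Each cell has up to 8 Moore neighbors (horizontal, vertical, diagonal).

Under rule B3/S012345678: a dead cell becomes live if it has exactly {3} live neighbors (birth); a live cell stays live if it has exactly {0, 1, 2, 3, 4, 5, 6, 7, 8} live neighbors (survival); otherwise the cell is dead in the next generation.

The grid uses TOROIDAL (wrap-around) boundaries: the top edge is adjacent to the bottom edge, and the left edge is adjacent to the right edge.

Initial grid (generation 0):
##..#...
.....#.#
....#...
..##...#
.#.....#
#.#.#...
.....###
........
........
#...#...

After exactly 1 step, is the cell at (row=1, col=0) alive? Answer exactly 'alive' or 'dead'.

Simulating step by step:
Generation 0 (given above): 19 live cells
Generation 1: 30 live cells
##..##.#
#...##.#
...##.#.
#.##...#
.#.....#
###.##..
.....###
......#.
........
##..#...

Cell (1,0) at generation 1: 1 -> alive

Answer: alive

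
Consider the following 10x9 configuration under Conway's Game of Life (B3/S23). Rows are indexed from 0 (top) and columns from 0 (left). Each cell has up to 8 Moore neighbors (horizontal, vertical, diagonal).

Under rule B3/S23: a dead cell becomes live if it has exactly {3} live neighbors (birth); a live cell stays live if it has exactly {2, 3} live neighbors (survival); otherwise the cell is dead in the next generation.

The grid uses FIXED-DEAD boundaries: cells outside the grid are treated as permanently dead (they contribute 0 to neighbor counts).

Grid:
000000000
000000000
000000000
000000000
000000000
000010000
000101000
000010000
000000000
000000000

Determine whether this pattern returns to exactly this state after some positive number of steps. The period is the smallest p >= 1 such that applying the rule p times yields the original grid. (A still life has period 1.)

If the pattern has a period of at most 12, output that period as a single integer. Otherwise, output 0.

Answer: 1

Derivation:
Simulating and comparing each generation to the original:
Gen 0 (original, given above): 4 live cells
Gen 1: 4 live cells, MATCHES original -> period = 1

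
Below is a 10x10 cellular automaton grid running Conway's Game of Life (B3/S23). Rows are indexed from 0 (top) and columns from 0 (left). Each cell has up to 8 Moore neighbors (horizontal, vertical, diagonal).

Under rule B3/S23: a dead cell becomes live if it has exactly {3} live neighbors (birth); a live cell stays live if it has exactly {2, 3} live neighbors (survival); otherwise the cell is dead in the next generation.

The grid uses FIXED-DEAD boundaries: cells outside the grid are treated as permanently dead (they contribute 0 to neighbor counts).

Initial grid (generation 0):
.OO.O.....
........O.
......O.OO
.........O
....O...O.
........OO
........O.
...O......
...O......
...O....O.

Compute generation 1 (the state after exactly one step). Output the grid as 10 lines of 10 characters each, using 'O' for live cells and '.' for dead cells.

Answer: ..........
.......OOO
.......OOO
.......O.O
........O.
.......OOO
........OO
..........
..OOO.....
..........

Derivation:
Simulating step by step:
Generation 0 (given above): 17 live cells
Generation 1: 17 live cells
(generation 1 grid is the final answer)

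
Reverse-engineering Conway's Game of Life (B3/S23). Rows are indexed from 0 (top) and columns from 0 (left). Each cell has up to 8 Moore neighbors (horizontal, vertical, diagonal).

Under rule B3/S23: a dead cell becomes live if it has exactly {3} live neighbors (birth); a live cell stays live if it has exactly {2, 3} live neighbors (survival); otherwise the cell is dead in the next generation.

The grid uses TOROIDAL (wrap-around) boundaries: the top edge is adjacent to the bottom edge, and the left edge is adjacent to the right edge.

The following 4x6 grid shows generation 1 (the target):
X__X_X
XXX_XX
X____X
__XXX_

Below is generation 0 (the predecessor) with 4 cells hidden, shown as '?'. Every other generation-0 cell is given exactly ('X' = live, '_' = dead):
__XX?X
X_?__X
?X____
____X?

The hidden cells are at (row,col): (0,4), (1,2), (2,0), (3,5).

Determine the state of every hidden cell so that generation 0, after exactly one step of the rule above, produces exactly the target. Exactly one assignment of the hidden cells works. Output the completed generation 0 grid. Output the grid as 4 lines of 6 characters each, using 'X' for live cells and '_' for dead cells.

Hidden generation-0 cells (in order): (0,4), (1,2), (2,0), (3,5).
A hidden cell only influences target cells in its own 3x3 neighborhood. Try each of the 2^4 = 16 assignments, step the completed generation 0 forward once under B3/S23, and compare with the target:
  (0,4)=_ (1,2)=_ (2,0)=_ (3,5)=_ -> step reproduces the target at every cell -> ACCEPT
  (0,4)=_ (1,2)=_ (2,0)=_ (3,5)=X -> step gives (0,0)='_' but target has 'X' -> reject
  (0,4)=_ (1,2)=_ (2,0)=X (3,5)=_ -> step gives (1,0)='_' but target has 'X' -> reject
  (0,4)=_ (1,2)=_ (2,0)=X (3,5)=X -> step gives (0,0)='_' but target has 'X' -> reject
  (0,4)=_ (1,2)=X (2,0)=_ (3,5)=_ -> step gives (0,1)='X' but target has '_' -> reject
  (0,4)=_ (1,2)=X (2,0)=_ (3,5)=X -> step gives (0,0)='_' but target has 'X' -> reject
  (0,4)=_ (1,2)=X (2,0)=X (3,5)=_ -> step gives (0,1)='X' but target has '_' -> reject
  (0,4)=_ (1,2)=X (2,0)=X (3,5)=X -> step gives (0,0)='_' but target has 'X' -> reject
  (0,4)=X (1,2)=_ (2,0)=_ (3,5)=_ -> step gives (0,5)='_' but target has 'X' -> reject
  (0,4)=X (1,2)=_ (2,0)=_ (3,5)=X -> step gives (0,0)='_' but target has 'X' -> reject
  (0,4)=X (1,2)=_ (2,0)=X (3,5)=_ -> step gives (0,5)='_' but target has 'X' -> reject
  (0,4)=X (1,2)=_ (2,0)=X (3,5)=X -> step gives (0,0)='_' but target has 'X' -> reject
  (0,4)=X (1,2)=X (2,0)=_ (3,5)=_ -> step gives (0,1)='X' but target has '_' -> reject
  (0,4)=X (1,2)=X (2,0)=_ (3,5)=X -> step gives (0,0)='_' but target has 'X' -> reject
  (0,4)=X (1,2)=X (2,0)=X (3,5)=_ -> step gives (0,1)='X' but target has '_' -> reject
  (0,4)=X (1,2)=X (2,0)=X (3,5)=X -> step gives (0,0)='_' but target has 'X' -> reject
Unique solution: (0,4)=dead, (1,2)=dead, (2,0)=dead, (3,5)=dead.
Check: live-neighbor counts of every cell in the completed generation 0:
321243
333232
311123
223322
Applying B3/S23 to generation 0 with these counts gives:
X__X_X
XXX_XX
X____X
__XXX_
which matches the target exactly.

Answer: __XX_X
X____X
_X____
____X_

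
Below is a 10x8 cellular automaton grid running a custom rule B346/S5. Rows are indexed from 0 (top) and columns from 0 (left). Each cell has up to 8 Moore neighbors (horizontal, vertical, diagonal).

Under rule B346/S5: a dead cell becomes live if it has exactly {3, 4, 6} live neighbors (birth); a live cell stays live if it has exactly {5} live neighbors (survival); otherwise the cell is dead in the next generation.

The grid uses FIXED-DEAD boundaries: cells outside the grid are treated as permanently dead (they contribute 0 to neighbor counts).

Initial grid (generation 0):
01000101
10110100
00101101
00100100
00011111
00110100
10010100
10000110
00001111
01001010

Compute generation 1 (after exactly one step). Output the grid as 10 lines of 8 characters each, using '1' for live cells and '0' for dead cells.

Simulating step by step:
Generation 0 (given above): 34 live cells
Generation 1: 20 live cells
(generation 1 grid is the final answer)

Answer: 00101010
01000000
01000010
00001111
00101000
00000000
01100010
00000111
00000010
00000001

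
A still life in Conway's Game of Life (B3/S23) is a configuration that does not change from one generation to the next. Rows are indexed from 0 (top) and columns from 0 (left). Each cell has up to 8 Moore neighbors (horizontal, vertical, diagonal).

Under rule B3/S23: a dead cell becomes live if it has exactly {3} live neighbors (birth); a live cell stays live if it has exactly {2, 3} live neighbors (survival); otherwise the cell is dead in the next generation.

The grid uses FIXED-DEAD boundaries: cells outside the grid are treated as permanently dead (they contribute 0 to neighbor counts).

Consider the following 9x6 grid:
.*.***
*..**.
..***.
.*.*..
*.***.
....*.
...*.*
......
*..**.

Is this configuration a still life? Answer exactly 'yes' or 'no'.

Answer: no

Derivation:
Compute generation 1 and compare to generation 0 (given above):
Generation 1:
..**.*
.*....
.*....
.*....
.**.*.
..*..*
....*.
...*..
......
Cell (0,1) differs: gen0=1 vs gen1=0 -> NOT a still life.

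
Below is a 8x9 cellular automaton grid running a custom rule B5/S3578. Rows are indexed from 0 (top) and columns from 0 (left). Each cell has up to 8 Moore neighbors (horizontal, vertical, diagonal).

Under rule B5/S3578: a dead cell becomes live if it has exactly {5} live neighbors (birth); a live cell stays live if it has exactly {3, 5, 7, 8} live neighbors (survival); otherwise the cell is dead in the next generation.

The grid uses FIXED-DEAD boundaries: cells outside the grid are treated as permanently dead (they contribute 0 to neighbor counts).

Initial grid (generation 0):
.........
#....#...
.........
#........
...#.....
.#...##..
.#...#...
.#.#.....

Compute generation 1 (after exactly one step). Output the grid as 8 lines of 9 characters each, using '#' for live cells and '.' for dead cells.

Answer: .........
.........
.........
.........
.........
.........
.........
.........

Derivation:
Simulating step by step:
Generation 0 (given above): 11 live cells
Generation 1: 0 live cells
(generation 1 grid is the final answer)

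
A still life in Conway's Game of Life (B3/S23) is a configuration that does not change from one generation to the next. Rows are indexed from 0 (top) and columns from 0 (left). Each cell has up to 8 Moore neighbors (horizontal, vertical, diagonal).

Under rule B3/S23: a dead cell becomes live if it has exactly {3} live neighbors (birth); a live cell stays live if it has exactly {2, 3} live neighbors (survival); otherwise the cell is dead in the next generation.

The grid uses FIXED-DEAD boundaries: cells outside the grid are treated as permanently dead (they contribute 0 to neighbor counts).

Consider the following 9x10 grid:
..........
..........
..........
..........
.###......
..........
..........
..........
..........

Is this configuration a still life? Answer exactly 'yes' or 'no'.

Compute generation 1 and compare to generation 0 (given above):
Generation 1:
..........
..........
..........
..#.......
..#.......
..#.......
..........
..........
..........
Cell (3,2) differs: gen0=0 vs gen1=1 -> NOT a still life.

Answer: no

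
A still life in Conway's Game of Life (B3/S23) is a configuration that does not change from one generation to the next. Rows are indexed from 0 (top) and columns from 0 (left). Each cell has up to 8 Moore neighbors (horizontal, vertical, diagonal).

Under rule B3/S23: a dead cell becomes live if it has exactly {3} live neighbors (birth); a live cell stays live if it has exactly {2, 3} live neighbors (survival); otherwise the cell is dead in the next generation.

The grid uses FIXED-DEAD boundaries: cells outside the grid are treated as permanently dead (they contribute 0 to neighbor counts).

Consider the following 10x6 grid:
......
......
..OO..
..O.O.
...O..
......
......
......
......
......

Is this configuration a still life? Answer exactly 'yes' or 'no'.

Compute generation 1 and compare to generation 0 (given above):
Generation 1:
......
......
..OO..
..O.O.
...O..
......
......
......
......
......
The grids are IDENTICAL -> still life.

Answer: yes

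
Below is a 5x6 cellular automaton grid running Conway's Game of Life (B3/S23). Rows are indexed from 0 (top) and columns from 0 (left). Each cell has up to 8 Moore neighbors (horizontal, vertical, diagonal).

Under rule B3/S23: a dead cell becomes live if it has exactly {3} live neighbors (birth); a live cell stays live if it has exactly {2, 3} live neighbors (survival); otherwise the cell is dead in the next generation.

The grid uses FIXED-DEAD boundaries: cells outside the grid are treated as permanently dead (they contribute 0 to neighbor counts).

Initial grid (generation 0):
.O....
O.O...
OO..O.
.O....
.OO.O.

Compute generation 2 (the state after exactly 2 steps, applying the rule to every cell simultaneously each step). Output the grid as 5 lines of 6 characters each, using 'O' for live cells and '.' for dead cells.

Answer: .O....
O.O...
..OO..
...O..
..O...

Derivation:
Simulating step by step:
Generation 0 (given above): 10 live cells
Generation 1: 8 live cells
.O....
O.O...
O.O...
...O..
.OO...
Generation 2: 7 live cells
(generation 2 grid is the final answer)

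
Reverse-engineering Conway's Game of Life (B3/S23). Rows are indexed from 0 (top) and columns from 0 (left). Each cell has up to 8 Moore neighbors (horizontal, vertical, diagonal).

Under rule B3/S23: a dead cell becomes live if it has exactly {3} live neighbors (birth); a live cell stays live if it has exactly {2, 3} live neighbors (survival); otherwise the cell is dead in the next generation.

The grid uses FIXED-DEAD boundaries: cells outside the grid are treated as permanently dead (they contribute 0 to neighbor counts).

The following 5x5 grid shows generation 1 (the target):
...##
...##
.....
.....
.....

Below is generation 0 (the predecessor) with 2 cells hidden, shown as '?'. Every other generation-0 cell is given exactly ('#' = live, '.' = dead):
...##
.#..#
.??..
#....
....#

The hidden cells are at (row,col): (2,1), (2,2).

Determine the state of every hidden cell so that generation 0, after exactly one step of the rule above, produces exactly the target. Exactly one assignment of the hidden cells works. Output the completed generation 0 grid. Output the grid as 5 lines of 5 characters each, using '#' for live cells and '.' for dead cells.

Answer: ...##
.#..#
.....
#....
....#

Derivation:
Hidden generation-0 cells (in order): (2,1), (2,2).
A hidden cell only influences target cells in its own 3x3 neighborhood. Try each of the 2^2 = 4 assignments, step the completed generation 0 forward once under B3/S23, and compare with the target:
  (2,1)=. (2,2)=. -> step reproduces the target at every cell -> ACCEPT
  (2,1)=. (2,2)=# -> step gives (1,2)='#' but target has '.' -> reject
  (2,1)=# (2,2)=. -> step gives (1,2)='#' but target has '.' -> reject
  (2,1)=# (2,2)=# -> step gives (1,1)='#' but target has '.' -> reject
Unique solution: (2,1)=dead, (2,2)=dead.
Check: live-neighbor counts of every cell in the completed generation 0:
11222
10232
22111
01011
11010
Applying B3/S23 to generation 0 with these counts gives:
...##
...##
.....
.....
.....
which matches the target exactly.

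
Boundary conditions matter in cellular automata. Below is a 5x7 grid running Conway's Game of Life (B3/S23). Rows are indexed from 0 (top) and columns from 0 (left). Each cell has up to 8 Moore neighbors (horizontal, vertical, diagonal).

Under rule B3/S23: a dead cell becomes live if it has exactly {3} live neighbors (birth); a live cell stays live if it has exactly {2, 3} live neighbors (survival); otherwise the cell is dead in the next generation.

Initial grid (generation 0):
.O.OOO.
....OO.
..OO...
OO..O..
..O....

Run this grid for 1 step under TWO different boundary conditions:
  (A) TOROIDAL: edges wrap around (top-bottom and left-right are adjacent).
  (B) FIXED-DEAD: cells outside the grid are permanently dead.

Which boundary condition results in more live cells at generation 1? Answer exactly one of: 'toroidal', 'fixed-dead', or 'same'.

Under TOROIDAL boundary, generation 1:
..OO.O.
.....O.
.OOO.O.
.O.....
O.O..O.
Population = 12

Under FIXED-DEAD boundary, generation 1:
...O.O.
.....O.
.OOO.O.
.O.....
.O.....
Population = 9

Comparison: toroidal=12, fixed-dead=9 -> toroidal

Answer: toroidal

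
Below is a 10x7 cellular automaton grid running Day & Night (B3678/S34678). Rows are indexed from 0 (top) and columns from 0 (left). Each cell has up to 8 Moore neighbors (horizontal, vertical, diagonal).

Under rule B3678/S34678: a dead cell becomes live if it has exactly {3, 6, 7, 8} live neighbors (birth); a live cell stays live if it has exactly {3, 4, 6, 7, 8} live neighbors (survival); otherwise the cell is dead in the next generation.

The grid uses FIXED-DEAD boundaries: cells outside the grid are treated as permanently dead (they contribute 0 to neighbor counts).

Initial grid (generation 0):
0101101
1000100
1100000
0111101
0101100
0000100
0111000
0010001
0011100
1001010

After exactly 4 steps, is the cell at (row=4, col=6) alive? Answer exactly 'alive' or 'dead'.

Answer: dead

Derivation:
Simulating step by step:
Generation 0 (given above): 28 live cells
Generation 1: 27 live cells
0000010
1011010
1100110
0101110
0000100
0100100
0011000
0001100
0111110
0011000
Generation 2: 25 live cells
0000100
0000011
1100111
1011010
0010100
0010000
0011000
0111010
0001000
0111000
Generation 3: 20 live cells
0000010
0000001
0111101
0011011
0010000
0110000
0001100
0001000
0011000
0010000
Generation 4: 15 live cells
0000000
0011100
0011101
0000010
0010000
0010000
0001000
0001000
0011000
0001000

Cell (4,6) at generation 4: 0 -> dead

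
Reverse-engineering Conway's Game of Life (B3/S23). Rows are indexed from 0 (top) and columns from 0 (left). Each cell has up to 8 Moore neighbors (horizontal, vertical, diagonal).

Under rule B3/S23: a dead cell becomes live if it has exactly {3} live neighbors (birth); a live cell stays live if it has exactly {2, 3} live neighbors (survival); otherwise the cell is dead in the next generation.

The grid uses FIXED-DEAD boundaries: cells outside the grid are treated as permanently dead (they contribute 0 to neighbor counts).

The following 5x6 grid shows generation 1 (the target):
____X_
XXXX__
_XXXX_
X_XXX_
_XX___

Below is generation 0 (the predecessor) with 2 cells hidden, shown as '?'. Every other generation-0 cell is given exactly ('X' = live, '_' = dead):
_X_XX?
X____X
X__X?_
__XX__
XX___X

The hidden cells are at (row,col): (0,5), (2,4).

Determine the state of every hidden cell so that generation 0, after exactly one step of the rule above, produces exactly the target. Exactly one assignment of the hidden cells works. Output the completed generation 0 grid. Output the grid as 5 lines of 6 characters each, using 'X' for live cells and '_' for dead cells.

Hidden generation-0 cells (in order): (0,5), (2,4).
A hidden cell only influences target cells in its own 3x3 neighborhood. Try each of the 2^2 = 4 assignments, step the completed generation 0 forward once under B3/S23, and compare with the target:
  (0,5)=_ (2,4)=_ -> step reproduces the target at every cell -> ACCEPT
  (0,5)=_ (2,4)=X -> step gives (1,3)='_' but target has 'X' -> reject
  (0,5)=X (2,4)=_ -> step gives (0,5)='X' but target has '_' -> reject
  (0,5)=X (2,4)=X -> step gives (0,5)='X' but target has '_' -> reject
Unique solution: (0,5)=dead, (2,4)=dead.
Check: live-neighbor counts of every cell in the completed generation 0:
212122
233341
133231
343231
123220
Applying B3/S23 to generation 0 with these counts gives:
____X_
XXXX__
_XXXX_
X_XXX_
_XX___
which matches the target exactly.

Answer: _X_XX_
X____X
X__X__
__XX__
XX___X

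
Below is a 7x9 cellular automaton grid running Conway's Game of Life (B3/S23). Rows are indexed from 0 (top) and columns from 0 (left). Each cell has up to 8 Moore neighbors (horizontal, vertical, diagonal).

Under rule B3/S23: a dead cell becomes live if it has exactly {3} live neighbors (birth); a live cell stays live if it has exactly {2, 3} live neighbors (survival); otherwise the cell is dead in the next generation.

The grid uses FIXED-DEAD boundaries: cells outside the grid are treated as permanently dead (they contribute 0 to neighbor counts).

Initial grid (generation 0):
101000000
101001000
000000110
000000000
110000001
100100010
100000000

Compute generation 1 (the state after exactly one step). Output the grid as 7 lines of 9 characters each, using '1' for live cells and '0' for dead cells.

Simulating step by step:
Generation 0 (given above): 14 live cells
Generation 1: 6 live cells
(generation 1 grid is the final answer)

Answer: 000000000
000000100
000000100
000000010
110000000
100000000
000000000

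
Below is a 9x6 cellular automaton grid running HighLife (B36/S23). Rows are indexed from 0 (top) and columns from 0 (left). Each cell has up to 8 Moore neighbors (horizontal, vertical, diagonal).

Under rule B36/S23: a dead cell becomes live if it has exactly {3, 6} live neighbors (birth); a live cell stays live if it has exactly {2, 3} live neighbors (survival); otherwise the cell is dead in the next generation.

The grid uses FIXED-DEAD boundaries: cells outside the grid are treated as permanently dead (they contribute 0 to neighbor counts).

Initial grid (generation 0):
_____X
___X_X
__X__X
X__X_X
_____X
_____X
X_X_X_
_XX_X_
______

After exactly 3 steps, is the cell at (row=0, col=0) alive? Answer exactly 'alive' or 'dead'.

Answer: dead

Derivation:
Simulating step by step:
Generation 0 (given above): 16 live cells
Generation 1: 14 live cells
____X_
_____X
__XX_X
_____X
_____X
____XX
__X_XX
_XX___
______
Generation 2: 13 live cells
______
___X_X
_____X
_____X
_____X
___X__
_XX_XX
_XXX__
______
Generation 3: 14 live cells
______
____X_
_____X
____XX
____X_
__XX_X
_X__X_
_X_XX_
__X___

Cell (0,0) at generation 3: 0 -> dead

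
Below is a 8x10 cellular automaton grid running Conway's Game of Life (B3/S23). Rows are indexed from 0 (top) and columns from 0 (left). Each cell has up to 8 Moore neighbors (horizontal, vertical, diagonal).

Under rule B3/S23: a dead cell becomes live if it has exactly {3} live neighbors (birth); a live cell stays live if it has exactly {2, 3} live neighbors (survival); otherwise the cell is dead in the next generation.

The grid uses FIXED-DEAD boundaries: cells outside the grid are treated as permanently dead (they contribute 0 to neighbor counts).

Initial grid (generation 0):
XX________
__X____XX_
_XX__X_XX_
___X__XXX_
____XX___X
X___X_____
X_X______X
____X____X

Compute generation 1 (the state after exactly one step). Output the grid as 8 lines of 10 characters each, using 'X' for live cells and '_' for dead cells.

Answer: _X________
X_X___XXX_
_XXX_____X
__XX_____X
___XXXXXX_
_X_XXX____
_X_X______
__________

Derivation:
Simulating step by step:
Generation 0 (given above): 24 live cells
Generation 1: 25 live cells
(generation 1 grid is the final answer)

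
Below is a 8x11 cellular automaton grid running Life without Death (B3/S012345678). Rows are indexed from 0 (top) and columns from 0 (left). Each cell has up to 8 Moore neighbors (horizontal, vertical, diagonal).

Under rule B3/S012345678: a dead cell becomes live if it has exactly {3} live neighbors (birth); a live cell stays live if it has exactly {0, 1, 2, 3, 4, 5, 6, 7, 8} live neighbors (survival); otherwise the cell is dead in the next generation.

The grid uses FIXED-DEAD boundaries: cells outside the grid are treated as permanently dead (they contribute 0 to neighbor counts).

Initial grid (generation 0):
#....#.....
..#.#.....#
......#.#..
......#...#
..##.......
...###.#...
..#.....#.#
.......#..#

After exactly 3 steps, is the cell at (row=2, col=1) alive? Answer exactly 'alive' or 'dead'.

Answer: dead

Derivation:
Simulating step by step:
Generation 0 (given above): 20 live cells
Generation 1: 33 live cells
#....#.....
..#.##....#
.....#####.
......##..#
..##.##....
...###.#...
..###.#####
.......#.##
Generation 2: 44 live cells
#...##.....
..#.##.####
....#######
....#.##.##
..##.##....
...###.#.#.
..###.#####
...#..##.##
Generation 3: 54 live cells
#..####.##.
..#.##.####
....#######
....#.##.##
..##.##..##
...###.#.##
..###.#####
..######.##

Cell (2,1) at generation 3: 0 -> dead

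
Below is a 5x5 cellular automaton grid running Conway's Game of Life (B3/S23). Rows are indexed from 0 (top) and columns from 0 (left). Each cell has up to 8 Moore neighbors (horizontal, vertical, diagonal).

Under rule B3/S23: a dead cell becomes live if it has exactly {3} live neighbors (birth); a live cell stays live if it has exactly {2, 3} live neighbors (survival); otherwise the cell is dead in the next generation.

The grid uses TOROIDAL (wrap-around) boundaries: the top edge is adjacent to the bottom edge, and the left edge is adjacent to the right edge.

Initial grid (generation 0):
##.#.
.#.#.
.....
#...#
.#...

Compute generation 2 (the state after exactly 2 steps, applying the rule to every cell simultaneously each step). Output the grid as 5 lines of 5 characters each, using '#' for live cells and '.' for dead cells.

Simulating step by step:
Generation 0 (given above): 8 live cells
Generation 1: 11 live cells
##..#
##..#
#...#
#....
.##..
Generation 2: 7 live cells
(generation 2 grid is the final answer)

Answer: ...##
...#.
.....
#...#
..#.#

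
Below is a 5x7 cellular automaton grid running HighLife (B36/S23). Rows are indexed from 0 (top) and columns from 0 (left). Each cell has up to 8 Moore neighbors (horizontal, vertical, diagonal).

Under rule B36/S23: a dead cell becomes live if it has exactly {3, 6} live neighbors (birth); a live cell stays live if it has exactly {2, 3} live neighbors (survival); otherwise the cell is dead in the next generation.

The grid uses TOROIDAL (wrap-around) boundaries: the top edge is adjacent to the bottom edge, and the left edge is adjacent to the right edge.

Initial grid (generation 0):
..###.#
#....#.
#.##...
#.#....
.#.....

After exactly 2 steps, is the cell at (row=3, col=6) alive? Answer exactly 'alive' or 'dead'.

Simulating step by step:
Generation 0 (given above): 12 live cells
Generation 1: 17 live cells
#######
#....#.
#.##...
#.##...
##.....
Generation 2: 17 live cells
..####.
.#...##
#.###..
##.#..#
..#..#.

Cell (3,6) at generation 2: 1 -> alive

Answer: alive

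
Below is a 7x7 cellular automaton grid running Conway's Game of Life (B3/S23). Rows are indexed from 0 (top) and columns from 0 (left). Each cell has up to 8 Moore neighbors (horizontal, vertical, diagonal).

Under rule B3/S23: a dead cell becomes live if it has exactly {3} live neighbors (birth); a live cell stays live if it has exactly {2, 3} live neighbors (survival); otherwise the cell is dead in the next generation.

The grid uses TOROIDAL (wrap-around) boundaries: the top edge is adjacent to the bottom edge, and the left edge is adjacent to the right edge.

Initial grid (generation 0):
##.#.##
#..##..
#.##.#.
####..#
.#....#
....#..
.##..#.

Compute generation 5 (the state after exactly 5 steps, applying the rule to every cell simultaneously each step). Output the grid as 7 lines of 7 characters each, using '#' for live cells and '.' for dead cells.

Answer: .......
.......
...###.
...#.##
...#.##
.....#.
.......

Derivation:
Simulating step by step:
Generation 0 (given above): 23 live cells
Generation 1: 18 live cells
...#.#.
.......
.....#.
...###.
.#.#.##
###..#.
.###.#.
Generation 2: 11 live cells
...#...
....#..
.....#.
..##...
.#.#...
.....#.
#..#.#.
Generation 3: 12 live cells
...#...
....#..
...##..
..###..
...##..
..#...#
......#
Generation 4: 9 live cells
.......
....#..
..#..#.
..#..#.
....##.
...#.#.
.......
Generation 5: 10 live cells
(generation 5 grid is the final answer)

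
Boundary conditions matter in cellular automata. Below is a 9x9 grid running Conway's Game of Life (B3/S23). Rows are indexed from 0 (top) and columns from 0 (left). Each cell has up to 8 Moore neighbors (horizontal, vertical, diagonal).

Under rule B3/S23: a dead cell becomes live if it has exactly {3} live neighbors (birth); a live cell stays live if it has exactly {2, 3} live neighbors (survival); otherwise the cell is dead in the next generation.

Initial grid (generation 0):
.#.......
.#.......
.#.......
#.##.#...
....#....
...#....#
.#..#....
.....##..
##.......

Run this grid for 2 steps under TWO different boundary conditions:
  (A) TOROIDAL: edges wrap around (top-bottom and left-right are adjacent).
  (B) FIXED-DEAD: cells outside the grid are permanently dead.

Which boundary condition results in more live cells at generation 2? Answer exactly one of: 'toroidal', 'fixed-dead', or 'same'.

Answer: fixed-dead

Derivation:
Under TOROIDAL boundary, generation 2:
.........
.........
.........
#...#....
.#...#...
.........
...#.#...
##..##...
.........
Population = 10

Under FIXED-DEAD boundary, generation 2:
.#.......
#.#......
.........
#...#....
.#...#...
.........
...#.#...
....##...
.........
Population = 11

Comparison: toroidal=10, fixed-dead=11 -> fixed-dead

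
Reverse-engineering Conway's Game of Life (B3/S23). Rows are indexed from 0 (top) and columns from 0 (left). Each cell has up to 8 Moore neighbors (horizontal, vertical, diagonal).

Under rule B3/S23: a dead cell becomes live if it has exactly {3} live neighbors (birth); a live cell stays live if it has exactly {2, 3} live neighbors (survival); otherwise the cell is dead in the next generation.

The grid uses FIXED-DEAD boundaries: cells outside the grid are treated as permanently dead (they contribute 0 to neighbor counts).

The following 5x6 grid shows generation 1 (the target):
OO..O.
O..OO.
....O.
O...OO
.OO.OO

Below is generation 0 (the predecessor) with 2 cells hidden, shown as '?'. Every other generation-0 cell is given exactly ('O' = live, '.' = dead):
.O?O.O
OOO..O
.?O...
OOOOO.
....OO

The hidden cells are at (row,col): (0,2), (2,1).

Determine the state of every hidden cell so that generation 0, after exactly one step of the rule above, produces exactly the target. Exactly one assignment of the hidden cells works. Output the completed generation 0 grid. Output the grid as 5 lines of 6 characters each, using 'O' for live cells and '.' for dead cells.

Hidden generation-0 cells (in order): (0,2), (2,1).
A hidden cell only influences target cells in its own 3x3 neighborhood. Try each of the 2^2 = 4 assignments, step the completed generation 0 forward once under B3/S23, and compare with the target:
  (0,2)=. (2,1)=. -> step gives (3,0)='.' but target has 'O' -> reject
  (0,2)=. (2,1)=O -> step reproduces the target at every cell -> ACCEPT
  (0,2)=O (2,1)=. -> step gives (0,1)='.' but target has 'O' -> reject
  (0,2)=O (2,1)=O -> step gives (0,1)='.' but target has 'O' -> reject
Unique solution: (0,2)=dead, (2,1)=live.
Check: live-neighbor counts of every cell in the completed generation 0:
334131
355331
576532
244433
233432
Applying B3/S23 to generation 0 with these counts gives:
OO..O.
O..OO.
....O.
O...OO
.OO.OO
which matches the target exactly.

Answer: .O.O.O
OOO..O
.OO...
OOOOO.
....OO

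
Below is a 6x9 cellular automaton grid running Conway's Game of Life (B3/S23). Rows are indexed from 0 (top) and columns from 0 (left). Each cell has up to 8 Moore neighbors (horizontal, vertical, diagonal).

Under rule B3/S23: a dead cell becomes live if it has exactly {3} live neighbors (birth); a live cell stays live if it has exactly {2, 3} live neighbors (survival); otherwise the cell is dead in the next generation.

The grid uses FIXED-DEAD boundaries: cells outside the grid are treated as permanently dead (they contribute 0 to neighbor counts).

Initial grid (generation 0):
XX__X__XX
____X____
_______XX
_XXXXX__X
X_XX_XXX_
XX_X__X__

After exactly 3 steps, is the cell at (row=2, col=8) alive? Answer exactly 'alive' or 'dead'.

Simulating step by step:
Generation 0 (given above): 24 live cells
Generation 1: 16 live cells
_________
_________
__X__X_XX
_X___X__X
X______X_
XX_XXXXX_
Generation 2: 15 live cells
_________
_________
______XXX
_X______X
X_X____XX
XX__XXXX_
Generation 3: 15 live cells
_________
_______X_
_______XX
_X____X__
X_X__X__X
XX___XXXX

Cell (2,8) at generation 3: 1 -> alive

Answer: alive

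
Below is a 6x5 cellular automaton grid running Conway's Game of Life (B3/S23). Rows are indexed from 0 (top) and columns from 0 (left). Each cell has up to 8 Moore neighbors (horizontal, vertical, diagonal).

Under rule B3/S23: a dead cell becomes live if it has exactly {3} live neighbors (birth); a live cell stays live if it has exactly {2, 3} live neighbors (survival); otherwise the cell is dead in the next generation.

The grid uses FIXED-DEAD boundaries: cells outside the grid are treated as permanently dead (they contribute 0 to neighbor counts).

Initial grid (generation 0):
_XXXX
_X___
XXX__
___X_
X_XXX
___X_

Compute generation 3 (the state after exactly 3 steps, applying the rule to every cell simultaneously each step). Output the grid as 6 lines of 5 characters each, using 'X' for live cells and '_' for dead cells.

Answer: _____
X_X__
X_X__
X_XX_
__X__
_XX__

Derivation:
Simulating step by step:
Generation 0 (given above): 14 live cells
Generation 1: 13 live cells
_XXX_
_____
XXX__
X___X
__X_X
__XXX
Generation 2: 12 live cells
__X__
X__X_
XX___
X_X__
_XX_X
__X_X
Generation 3: 10 live cells
(generation 3 grid is the final answer)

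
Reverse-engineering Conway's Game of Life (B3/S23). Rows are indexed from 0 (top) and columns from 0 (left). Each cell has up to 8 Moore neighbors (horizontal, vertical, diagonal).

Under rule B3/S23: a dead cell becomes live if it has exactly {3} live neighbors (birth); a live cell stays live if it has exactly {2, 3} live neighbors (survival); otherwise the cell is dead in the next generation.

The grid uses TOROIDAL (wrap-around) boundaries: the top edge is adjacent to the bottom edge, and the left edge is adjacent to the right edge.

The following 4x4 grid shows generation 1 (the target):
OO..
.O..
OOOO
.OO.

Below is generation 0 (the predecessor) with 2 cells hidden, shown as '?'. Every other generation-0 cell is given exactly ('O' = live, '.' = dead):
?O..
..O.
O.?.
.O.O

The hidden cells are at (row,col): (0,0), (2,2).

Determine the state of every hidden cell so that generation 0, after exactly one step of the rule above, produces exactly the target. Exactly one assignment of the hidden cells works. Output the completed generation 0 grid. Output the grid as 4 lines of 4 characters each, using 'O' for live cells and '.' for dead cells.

Hidden generation-0 cells (in order): (0,0), (2,2).
A hidden cell only influences target cells in its own 3x3 neighborhood. Try each of the 2^2 = 4 assignments, step the completed generation 0 forward once under B3/S23, and compare with the target:
  (0,0)=. (2,2)=. -> step reproduces the target at every cell -> ACCEPT
  (0,0)=. (2,2)=O -> step gives (1,1)='.' but target has 'O' -> reject
  (0,0)=O (2,2)=. -> step gives (0,3)='O' but target has '.' -> reject
  (0,0)=O (2,2)=O -> step gives (0,3)='O' but target has '.' -> reject
Unique solution: (0,0)=dead, (2,2)=dead.
Check: live-neighbor counts of every cell in the completed generation 0:
3242
2312
2333
4231
Applying B3/S23 to generation 0 with these counts gives:
OO..
.O..
OOOO
.OO.
which matches the target exactly.

Answer: .O..
..O.
O...
.O.O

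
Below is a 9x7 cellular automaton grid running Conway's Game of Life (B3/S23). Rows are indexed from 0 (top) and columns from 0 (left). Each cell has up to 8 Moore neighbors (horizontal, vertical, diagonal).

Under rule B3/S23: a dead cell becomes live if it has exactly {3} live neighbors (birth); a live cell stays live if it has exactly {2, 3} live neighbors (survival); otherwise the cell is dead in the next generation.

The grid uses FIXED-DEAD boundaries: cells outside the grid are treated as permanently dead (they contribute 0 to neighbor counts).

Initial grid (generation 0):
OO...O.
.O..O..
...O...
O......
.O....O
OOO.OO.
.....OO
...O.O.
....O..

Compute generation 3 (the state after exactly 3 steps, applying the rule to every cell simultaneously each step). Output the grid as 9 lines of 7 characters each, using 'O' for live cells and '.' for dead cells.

Answer: .......
O.O....
.O.....
..O....
...OO..
.OO..O.
.OO...O
..O...O
...O.OO

Derivation:
Simulating step by step:
Generation 0 (given above): 19 live cells
Generation 1: 19 live cells
OO.....
OOO.O..
.......
.......
..O..O.
OOO.O..
.OOO..O
.....OO
....O..
Generation 2: 20 live cells
O.O....
O.O....
.O.....
.......
..OO...
O...OO.
O..OO.O
..OOOOO
.....O.
Generation 3: 17 live cells
(generation 3 grid is the final answer)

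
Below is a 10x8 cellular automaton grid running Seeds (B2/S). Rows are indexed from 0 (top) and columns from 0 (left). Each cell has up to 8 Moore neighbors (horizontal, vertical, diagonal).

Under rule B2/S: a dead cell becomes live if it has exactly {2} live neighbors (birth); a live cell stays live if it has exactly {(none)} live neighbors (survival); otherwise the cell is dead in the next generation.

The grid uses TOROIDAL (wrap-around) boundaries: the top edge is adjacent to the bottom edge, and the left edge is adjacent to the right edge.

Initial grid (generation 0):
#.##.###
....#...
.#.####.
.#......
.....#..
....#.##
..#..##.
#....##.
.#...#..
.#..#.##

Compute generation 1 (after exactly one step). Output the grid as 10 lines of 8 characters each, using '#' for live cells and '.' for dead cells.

Simulating step by step:
Generation 0 (given above): 29 live cells
Generation 1: 12 live cells
(generation 1 grid is the final answer)

Answer: ........
........
#.......
#..#....
#...#..#
...#....
##.#....
..#.....
..#.....
........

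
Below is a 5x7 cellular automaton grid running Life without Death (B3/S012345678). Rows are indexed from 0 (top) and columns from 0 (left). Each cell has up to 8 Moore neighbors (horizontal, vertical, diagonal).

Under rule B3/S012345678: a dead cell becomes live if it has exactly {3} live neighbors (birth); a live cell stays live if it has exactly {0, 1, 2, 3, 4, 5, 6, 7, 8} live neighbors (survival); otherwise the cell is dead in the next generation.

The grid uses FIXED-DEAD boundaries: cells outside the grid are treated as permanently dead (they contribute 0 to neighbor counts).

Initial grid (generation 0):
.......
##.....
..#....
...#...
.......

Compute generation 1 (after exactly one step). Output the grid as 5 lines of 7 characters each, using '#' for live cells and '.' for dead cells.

Simulating step by step:
Generation 0 (given above): 4 live cells
Generation 1: 5 live cells
(generation 1 grid is the final answer)

Answer: .......
##.....
.##....
...#...
.......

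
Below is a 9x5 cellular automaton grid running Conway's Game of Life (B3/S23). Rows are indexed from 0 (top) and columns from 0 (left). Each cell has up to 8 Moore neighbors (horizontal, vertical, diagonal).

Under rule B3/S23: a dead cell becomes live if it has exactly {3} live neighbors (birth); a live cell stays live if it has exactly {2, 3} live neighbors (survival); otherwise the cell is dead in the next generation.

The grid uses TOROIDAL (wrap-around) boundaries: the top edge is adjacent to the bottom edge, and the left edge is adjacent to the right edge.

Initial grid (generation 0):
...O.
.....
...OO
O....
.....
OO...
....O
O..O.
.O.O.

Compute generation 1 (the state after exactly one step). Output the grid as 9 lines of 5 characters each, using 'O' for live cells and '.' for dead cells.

Simulating step by step:
Generation 0 (given above): 11 live cells
Generation 1: 14 live cells
(generation 1 grid is the final answer)

Answer: ..O..
...OO
....O
....O
OO...
O....
.O..O
O.OO.
...O.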